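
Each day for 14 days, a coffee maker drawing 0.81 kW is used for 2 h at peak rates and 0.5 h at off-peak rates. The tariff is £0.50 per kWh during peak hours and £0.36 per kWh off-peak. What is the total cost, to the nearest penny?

Peak energy = 0.81 kW × 2 h × 14 = 22.68 kWh
Off-peak energy = 0.81 kW × 0.5 h × 14 = 5.67 kWh
Cost = 22.68 × £0.50 + 5.67 × £0.36 = £11.34 + £2.0412 = £13.38

£13.38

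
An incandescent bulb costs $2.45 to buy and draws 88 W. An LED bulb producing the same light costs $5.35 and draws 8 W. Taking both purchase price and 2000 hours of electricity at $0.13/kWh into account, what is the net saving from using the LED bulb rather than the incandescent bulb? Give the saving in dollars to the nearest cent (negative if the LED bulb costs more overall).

$17.90

incandescent bulb: $2.45 + (88/1000) kW × 2000 h × $0.13 = $2.45 + $22.88 = $25.33
LED bulb: $5.35 + (8/1000) kW × 2000 h × $0.13 = $5.35 + $2.08 = $7.43
Saving = $25.33 − $7.43 = $17.9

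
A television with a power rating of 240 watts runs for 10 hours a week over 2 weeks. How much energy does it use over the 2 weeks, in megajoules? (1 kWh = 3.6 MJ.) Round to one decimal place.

17.3 MJ

Runtime = 10 h/week × 2 weeks = 20 h
Energy = 0.24 kW × 20 h = 4.8 kWh
= 4.8 × 3.6 MJ = 17.3 MJ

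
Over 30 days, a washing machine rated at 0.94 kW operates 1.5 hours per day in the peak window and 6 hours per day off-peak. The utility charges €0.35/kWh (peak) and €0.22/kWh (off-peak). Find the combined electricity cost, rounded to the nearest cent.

€52.03

Peak energy = 0.94 kW × 1.5 h × 30 = 42.3 kWh
Off-peak energy = 0.94 kW × 6 h × 30 = 169.2 kWh
Cost = 42.3 × €0.35 + 169.2 × €0.22 = €14.805 + €37.224 = €52.03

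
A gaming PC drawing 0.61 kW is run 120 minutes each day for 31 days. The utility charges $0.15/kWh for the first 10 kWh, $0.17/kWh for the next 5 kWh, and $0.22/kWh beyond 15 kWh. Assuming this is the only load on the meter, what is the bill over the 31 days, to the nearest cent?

$7.37

Runtime = 120 min × 31 = 3720 min = 62 h
Energy = 0.61 kW × 62 h = 37.82 kWh
Tier 1 (0–10 kWh): 10 × $0.15 = $1.5
Tier 2 (10–15 kWh): 5 × $0.17 = $0.85
Above 15 kWh: 22.82 × $0.22 = $5.0204
Bill = $7.37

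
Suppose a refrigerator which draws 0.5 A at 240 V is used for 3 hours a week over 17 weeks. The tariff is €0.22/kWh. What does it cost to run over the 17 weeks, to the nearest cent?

€1.35

Power = 0.5 A × 240 V = 120 W = 0.12 kW
Runtime = 3 h/week × 17 weeks = 51 h
Energy = 0.12 kW × 51 h = 6.12 kWh
Cost = 6.12 kWh × €0.22/kWh = €1.35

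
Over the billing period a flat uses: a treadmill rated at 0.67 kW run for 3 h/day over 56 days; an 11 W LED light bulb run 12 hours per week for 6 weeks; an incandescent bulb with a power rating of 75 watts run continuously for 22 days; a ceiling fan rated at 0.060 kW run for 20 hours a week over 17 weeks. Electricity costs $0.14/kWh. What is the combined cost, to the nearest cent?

$24.27

treadmill: Runtime = 3 h/day × 56 days = 168 h
treadmill: 0.67 kW × 168 h = 112.56 kWh
LED light bulb: Runtime = 12 h/week × 6 weeks = 72 h
LED light bulb: 0.011 kW × 72 h = 0.792 kWh
incandescent bulb: Runtime = 24 h × 22 = 528 h
incandescent bulb: 0.075 kW × 528 h = 39.6 kWh
ceiling fan: Runtime = 20 h/week × 17 weeks = 340 h
ceiling fan: 0.06 kW × 340 h = 20.4 kWh
Total energy = 173.352 kWh
Cost = 173.352 × $0.14 = $24.27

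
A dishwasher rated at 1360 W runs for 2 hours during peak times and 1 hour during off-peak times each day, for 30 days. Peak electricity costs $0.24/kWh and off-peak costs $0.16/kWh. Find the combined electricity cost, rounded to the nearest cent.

$26.11

Peak energy = 1.36 kW × 2 h × 30 = 81.6 kWh
Off-peak energy = 1.36 kW × 1 h × 30 = 40.8 kWh
Cost = 81.6 × $0.24 + 40.8 × $0.16 = $19.584 + $6.528 = $26.11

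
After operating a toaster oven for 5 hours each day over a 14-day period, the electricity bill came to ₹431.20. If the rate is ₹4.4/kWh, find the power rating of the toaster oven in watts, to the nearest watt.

1400 W

Energy = ₹431.20 ÷ ₹4.4/kWh = 98 kWh
Runtime = 5 h/day × 14 days = 70 h
Power = 98 kWh ÷ 70 h = 1.4 kW = 1400 W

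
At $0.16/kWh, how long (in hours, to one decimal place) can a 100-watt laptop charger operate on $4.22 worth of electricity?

Energy available = $4.22 ÷ $0.16/kWh = 26.375 kWh
Hours = 26.375 kWh ÷ 0.1 kW = 263.8 h

263.8 h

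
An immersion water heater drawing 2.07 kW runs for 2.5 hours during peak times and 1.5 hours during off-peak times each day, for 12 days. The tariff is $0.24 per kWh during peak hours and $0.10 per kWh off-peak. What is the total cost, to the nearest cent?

$18.63

Peak energy = 2.07 kW × 2.5 h × 12 = 62.1 kWh
Off-peak energy = 2.07 kW × 1.5 h × 12 = 37.26 kWh
Cost = 62.1 × $0.24 + 37.26 × $0.10 = $14.904 + $3.726 = $18.63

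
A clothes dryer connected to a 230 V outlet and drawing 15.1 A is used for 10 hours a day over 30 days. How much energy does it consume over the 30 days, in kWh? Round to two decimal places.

1041.90 kWh

Power = 15.1 A × 230 V = 3473 W = 3.473 kW
Runtime = 10 h/day × 30 days = 300 h
Energy = 3.473 kW × 300 h = 1041.9 kWh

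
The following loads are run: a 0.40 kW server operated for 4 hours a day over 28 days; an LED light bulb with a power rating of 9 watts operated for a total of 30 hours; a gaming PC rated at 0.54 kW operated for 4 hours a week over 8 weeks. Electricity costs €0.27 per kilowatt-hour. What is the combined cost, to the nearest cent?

server: Runtime = 4 h/day × 28 days = 112 h
server: 0.4 kW × 112 h = 44.8 kWh
LED light bulb: 0.009 kW × 30 h = 0.27 kWh
gaming PC: Runtime = 4 h/week × 8 weeks = 32 h
gaming PC: 0.54 kW × 32 h = 17.28 kWh
Total energy = 62.35 kWh
Cost = 62.35 × €0.27 = €16.83

€16.83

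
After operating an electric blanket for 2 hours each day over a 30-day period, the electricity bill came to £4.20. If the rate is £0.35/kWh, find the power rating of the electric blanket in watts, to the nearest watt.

Energy = £4.20 ÷ £0.35/kWh = 12 kWh
Runtime = 2 h/day × 30 days = 60 h
Power = 12 kWh ÷ 60 h = 0.2 kW = 200 W

200 W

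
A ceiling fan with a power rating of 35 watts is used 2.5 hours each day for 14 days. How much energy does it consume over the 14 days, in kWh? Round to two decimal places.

Runtime = 2.5 h/day × 14 days = 35 h
Energy = 0.035 kW × 35 h = 1.225 kWh ≈ 1.23 kWh

1.23 kWh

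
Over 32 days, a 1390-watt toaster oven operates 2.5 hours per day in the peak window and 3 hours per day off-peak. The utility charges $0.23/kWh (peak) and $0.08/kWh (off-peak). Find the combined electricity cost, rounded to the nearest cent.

$36.25

Peak energy = 1.39 kW × 2.5 h × 32 = 111.2 kWh
Off-peak energy = 1.39 kW × 3 h × 32 = 133.44 kWh
Cost = 111.2 × $0.23 + 133.44 × $0.08 = $25.576 + $10.6752 = $36.25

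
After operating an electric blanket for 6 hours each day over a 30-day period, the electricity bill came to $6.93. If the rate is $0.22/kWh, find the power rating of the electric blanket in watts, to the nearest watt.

175 W

Energy = $6.93 ÷ $0.22/kWh = 31.5 kWh
Runtime = 6 h/day × 30 days = 180 h
Power = 31.5 kWh ÷ 180 h = 0.175 kW = 175 W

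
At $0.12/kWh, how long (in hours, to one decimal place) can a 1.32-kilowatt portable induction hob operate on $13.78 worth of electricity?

Energy available = $13.78 ÷ $0.12/kWh = 114.8333 kWh
Hours = 114.8333 kWh ÷ 1.32 kW = 87.0 h

87.0 h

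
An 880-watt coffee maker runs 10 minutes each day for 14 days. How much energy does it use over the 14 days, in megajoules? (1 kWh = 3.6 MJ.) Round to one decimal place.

7.4 MJ

Runtime = 10 min × 14 = 140 min = 2.333333… h
Energy = 0.88 kW × 2.333333… h = 2.053333… kWh
= 2.053333… × 3.6 MJ = 7.4 MJ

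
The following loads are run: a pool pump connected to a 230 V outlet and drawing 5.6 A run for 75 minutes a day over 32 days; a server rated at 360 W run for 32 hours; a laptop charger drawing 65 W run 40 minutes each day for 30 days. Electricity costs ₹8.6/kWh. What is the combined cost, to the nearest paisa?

₹553.32

pool pump: Power = 5.6 A × 230 V = 1288 W = 1.288 kW
pool pump: Runtime = 75 min × 32 = 2400 min = 40 h
pool pump: 1.288 kW × 40 h = 51.52 kWh
server: 0.36 kW × 32 h = 11.52 kWh
laptop charger: Runtime = 40 min × 30 = 1200 min = 20 h
laptop charger: 0.065 kW × 20 h = 1.3 kWh
Total energy = 64.34 kWh
Cost = 64.34 × ₹8.6 = ₹553.32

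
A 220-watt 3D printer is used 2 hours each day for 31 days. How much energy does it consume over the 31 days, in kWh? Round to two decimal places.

13.64 kWh

Runtime = 2 h/day × 31 days = 62 h
Energy = 0.22 kW × 62 h = 13.64 kWh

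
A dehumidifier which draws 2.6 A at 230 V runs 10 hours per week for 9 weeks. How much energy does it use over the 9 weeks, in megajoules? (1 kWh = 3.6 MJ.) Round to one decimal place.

193.8 MJ

Power = 2.6 A × 230 V = 598 W = 0.598 kW
Runtime = 10 h/week × 9 weeks = 90 h
Energy = 0.598 kW × 90 h = 53.82 kWh
= 53.82 × 3.6 MJ = 193.8 MJ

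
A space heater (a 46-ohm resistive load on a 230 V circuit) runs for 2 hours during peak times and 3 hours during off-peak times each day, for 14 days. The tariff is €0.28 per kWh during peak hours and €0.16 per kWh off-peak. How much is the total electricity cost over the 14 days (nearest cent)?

€16.74

Power = V²/R = 230²/46 = 1150 W = 1.15 kW
Peak energy = 1.15 kW × 2 h × 14 = 32.2 kWh
Off-peak energy = 1.15 kW × 3 h × 14 = 48.3 kWh
Cost = 32.2 × €0.28 + 48.3 × €0.16 = €9.016 + €7.728 = €16.74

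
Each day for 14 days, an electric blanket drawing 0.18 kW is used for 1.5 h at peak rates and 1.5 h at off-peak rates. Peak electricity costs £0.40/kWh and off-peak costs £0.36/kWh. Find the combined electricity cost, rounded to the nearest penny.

Peak energy = 0.18 kW × 1.5 h × 14 = 3.78 kWh
Off-peak energy = 0.18 kW × 1.5 h × 14 = 3.78 kWh
Cost = 3.78 × £0.40 + 3.78 × £0.36 = £1.512 + £1.3608 = £2.87

£2.87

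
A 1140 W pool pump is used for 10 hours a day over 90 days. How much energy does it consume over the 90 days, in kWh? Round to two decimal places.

1026.00 kWh

Runtime = 10 h/day × 90 days = 900 h
Energy = 1.14 kW × 900 h = 1026 kWh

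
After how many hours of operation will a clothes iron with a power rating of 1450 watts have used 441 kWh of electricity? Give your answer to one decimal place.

304.1 h

Hours = 441 kWh ÷ 1.45 kW = 304.1 h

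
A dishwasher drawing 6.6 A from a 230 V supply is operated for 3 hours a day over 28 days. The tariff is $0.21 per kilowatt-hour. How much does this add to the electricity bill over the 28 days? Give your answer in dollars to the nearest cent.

$26.78

Power = 6.6 A × 230 V = 1518 W = 1.518 kW
Runtime = 3 h/day × 28 days = 84 h
Energy = 1.518 kW × 84 h = 127.512 kWh
Cost = 127.512 kWh × $0.21/kWh = $26.78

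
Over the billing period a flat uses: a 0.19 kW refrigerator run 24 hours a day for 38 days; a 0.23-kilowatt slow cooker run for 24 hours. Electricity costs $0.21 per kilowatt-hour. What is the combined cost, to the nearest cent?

refrigerator: Runtime = 24 h × 38 = 912 h
refrigerator: 0.19 kW × 912 h = 173.28 kWh
slow cooker: 0.23 kW × 24 h = 5.52 kWh
Total energy = 178.8 kWh
Cost = 178.8 × $0.21 = $37.55

$37.55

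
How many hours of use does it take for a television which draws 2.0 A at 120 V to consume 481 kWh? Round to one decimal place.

2004.2 h

Power = 2.0 A × 120 V = 240 W = 0.24 kW
Hours = 481 kWh ÷ 0.24 kW = 2004.2 h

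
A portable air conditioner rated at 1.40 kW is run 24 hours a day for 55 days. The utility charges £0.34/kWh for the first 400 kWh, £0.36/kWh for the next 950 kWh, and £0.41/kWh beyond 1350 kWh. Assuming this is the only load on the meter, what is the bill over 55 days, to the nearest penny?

Runtime = 24 h × 55 = 1320 h
Energy = 1.4 kW × 1320 h = 1848 kWh
Tier 1 (0–400 kWh): 400 × £0.34 = £136
Tier 2 (400–1350 kWh): 950 × £0.36 = £342
Above 1350 kWh: 498 × £0.41 = £204.18
Bill = £682.18

£682.18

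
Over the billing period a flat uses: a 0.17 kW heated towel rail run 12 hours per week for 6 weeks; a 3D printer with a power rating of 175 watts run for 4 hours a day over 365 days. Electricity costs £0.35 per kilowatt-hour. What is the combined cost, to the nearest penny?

heated towel rail: Runtime = 12 h/week × 6 weeks = 72 h
heated towel rail: 0.17 kW × 72 h = 12.24 kWh
3D printer: Runtime = 4 h/day × 365 days = 1460 h
3D printer: 0.175 kW × 1460 h = 255.5 kWh
Total energy = 267.74 kWh
Cost = 267.74 × £0.35 = £93.71

£93.71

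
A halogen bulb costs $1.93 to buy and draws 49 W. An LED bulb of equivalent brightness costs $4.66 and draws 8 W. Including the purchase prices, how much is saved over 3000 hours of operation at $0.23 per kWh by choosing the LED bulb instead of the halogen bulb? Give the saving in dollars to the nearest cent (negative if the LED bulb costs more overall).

halogen bulb: $1.93 + (49/1000) kW × 3000 h × $0.23 = $1.93 + $33.81 = $35.74
LED bulb: $4.66 + (8/1000) kW × 3000 h × $0.23 = $4.66 + $5.52 = $10.18
Saving = $35.74 − $10.18 = $25.56

$25.56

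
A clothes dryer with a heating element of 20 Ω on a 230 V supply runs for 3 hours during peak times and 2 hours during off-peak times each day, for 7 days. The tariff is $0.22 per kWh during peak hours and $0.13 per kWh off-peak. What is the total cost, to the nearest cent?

Power = V²/R = 230²/20 = 2645 W = 2.645 kW
Peak energy = 2.645 kW × 3 h × 7 = 55.545 kWh
Off-peak energy = 2.645 kW × 2 h × 7 = 37.03 kWh
Cost = 55.545 × $0.22 + 37.03 × $0.13 = $12.2199 + $4.8139 = $17.03

$17.03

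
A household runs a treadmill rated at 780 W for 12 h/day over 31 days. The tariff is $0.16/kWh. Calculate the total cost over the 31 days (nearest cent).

$46.43

Runtime = 12 h/day × 31 days = 372 h
Energy = 0.78 kW × 372 h = 290.16 kWh
Cost = 290.16 kWh × $0.16/kWh = $46.43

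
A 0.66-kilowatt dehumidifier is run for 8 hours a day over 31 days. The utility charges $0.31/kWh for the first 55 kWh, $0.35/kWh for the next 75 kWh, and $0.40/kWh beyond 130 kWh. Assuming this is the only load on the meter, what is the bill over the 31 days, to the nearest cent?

Runtime = 8 h/day × 31 days = 248 h
Energy = 0.66 kW × 248 h = 163.68 kWh
Tier 1 (0–55 kWh): 55 × $0.31 = $17.05
Tier 2 (55–130 kWh): 75 × $0.35 = $26.25
Above 130 kWh: 33.68 × $0.40 = $13.472
Bill = $56.77

$56.77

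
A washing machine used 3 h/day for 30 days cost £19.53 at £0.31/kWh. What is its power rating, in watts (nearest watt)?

700 W

Energy = £19.53 ÷ £0.31/kWh = 63 kWh
Runtime = 3 h/day × 30 days = 90 h
Power = 63 kWh ÷ 90 h = 0.7 kW = 700 W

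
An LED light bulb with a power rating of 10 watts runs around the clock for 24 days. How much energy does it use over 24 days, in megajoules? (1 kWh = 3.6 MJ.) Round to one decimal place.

20.7 MJ

Runtime = 24 h × 24 = 576 h
Energy = 0.01 kW × 576 h = 5.76 kWh
= 5.76 × 3.6 MJ = 20.7 MJ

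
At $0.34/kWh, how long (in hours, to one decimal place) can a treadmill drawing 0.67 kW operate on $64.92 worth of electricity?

285.0 h

Energy available = $64.92 ÷ $0.34/kWh = 190.9412 kWh
Hours = 190.9412 kWh ÷ 0.67 kW = 285.0 h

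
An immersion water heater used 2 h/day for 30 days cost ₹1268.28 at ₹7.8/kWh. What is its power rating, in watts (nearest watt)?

Energy = ₹1268.28 ÷ ₹7.8/kWh = 162.6 kWh
Runtime = 2 h/day × 30 days = 60 h
Power = 162.6 kWh ÷ 60 h = 2.71 kW = 2710 W

2710 W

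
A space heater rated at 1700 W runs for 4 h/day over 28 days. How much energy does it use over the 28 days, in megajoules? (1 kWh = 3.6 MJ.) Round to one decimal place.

Runtime = 4 h/day × 28 days = 112 h
Energy = 1.7 kW × 112 h = 190.4 kWh
= 190.4 × 3.6 MJ = 685.4 MJ

685.4 MJ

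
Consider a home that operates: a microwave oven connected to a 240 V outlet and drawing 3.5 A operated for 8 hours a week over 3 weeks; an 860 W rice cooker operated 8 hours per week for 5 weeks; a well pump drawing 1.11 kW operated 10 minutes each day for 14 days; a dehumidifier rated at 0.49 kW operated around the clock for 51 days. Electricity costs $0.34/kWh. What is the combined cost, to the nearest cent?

microwave oven: Power = 3.5 A × 240 V = 840 W = 0.84 kW
microwave oven: Runtime = 8 h/week × 3 weeks = 24 h
microwave oven: 0.84 kW × 24 h = 20.16 kWh
rice cooker: Runtime = 8 h/week × 5 weeks = 40 h
rice cooker: 0.86 kW × 40 h = 34.4 kWh
well pump: Runtime = 10 min × 14 = 140 min = 2.333333… h
well pump: 1.11 kW × 2.333333… h = 2.59 kWh
dehumidifier: Runtime = 24 h × 51 = 1224 h
dehumidifier: 0.49 kW × 1224 h = 599.76 kWh
Total energy = 656.91 kWh
Cost = 656.91 × $0.34 = $223.35

$223.35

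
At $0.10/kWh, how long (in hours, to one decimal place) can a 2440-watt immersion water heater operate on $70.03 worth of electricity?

Energy available = $70.03 ÷ $0.10/kWh = 700.3 kWh
Hours = 700.3 kWh ÷ 2.44 kW = 287.0 h

287.0 h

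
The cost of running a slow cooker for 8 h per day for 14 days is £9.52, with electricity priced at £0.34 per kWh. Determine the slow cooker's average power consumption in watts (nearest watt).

250 W

Energy = £9.52 ÷ £0.34/kWh = 28 kWh
Runtime = 8 h/day × 14 days = 112 h
Power = 28 kWh ÷ 112 h = 0.25 kW = 250 W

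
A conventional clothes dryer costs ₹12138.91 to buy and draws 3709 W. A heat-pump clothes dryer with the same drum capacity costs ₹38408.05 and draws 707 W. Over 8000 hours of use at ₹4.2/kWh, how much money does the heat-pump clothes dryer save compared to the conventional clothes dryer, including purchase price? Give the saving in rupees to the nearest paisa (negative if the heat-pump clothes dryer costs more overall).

conventional clothes dryer: ₹12138.91 + (3709/1000) kW × 8000 h × ₹4.2 = ₹12138.91 + ₹124622.4 = ₹136761.31
heat-pump clothes dryer: ₹38408.05 + (707/1000) kW × 8000 h × ₹4.2 = ₹38408.05 + ₹23755.2 = ₹62163.25
Saving = ₹136761.31 − ₹62163.25 = ₹74598.06

₹74598.06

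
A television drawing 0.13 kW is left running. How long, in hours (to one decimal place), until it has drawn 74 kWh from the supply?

569.2 h

Hours = 74 kWh ÷ 0.13 kW = 569.2 h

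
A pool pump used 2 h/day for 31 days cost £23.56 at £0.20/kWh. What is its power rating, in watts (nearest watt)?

Energy = £23.56 ÷ £0.20/kWh = 117.8 kWh
Runtime = 2 h/day × 31 days = 62 h
Power = 117.8 kWh ÷ 62 h = 1.9 kW = 1900 W

1900 W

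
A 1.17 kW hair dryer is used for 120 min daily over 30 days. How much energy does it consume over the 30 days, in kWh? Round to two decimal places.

Runtime = 120 min × 30 = 3600 min = 60 h
Energy = 1.17 kW × 60 h = 70.2 kWh

70.20 kWh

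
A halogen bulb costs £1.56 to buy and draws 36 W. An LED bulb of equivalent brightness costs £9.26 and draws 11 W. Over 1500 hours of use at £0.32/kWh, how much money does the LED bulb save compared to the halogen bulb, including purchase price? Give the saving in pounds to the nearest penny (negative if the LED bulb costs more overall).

£4.30

halogen bulb: £1.56 + (36/1000) kW × 1500 h × £0.32 = £1.56 + £17.28 = £18.84
LED bulb: £9.26 + (11/1000) kW × 1500 h × £0.32 = £9.26 + £5.28 = £14.54
Saving = £18.84 − £14.54 = £4.3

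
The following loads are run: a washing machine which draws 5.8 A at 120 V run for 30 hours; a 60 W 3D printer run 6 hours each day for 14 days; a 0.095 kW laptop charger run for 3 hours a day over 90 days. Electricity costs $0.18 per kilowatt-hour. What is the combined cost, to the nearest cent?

$9.28

washing machine: Power = 5.8 A × 120 V = 696 W = 0.696 kW
washing machine: 0.696 kW × 30 h = 20.88 kWh
3D printer: Runtime = 6 h/day × 14 days = 84 h
3D printer: 0.06 kW × 84 h = 5.04 kWh
laptop charger: Runtime = 3 h/day × 90 days = 270 h
laptop charger: 0.095 kW × 270 h = 25.65 kWh
Total energy = 51.57 kWh
Cost = 51.57 × $0.18 = $9.28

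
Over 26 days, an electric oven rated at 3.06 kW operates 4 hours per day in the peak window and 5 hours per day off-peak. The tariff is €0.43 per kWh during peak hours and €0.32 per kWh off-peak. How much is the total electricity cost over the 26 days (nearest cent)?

€264.14

Peak energy = 3.06 kW × 4 h × 26 = 318.24 kWh
Off-peak energy = 3.06 kW × 5 h × 26 = 397.8 kWh
Cost = 318.24 × €0.43 + 397.8 × €0.32 = €136.8432 + €127.296 = €264.14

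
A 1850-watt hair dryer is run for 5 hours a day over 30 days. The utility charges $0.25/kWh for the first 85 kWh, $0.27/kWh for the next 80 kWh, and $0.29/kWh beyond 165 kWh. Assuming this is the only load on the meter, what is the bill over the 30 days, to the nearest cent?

$75.48

Runtime = 5 h/day × 30 days = 150 h
Energy = 1.85 kW × 150 h = 277.5 kWh
Tier 1 (0–85 kWh): 85 × $0.25 = $21.25
Tier 2 (85–165 kWh): 80 × $0.27 = $21.6
Above 165 kWh: 112.5 × $0.29 = $32.625
Bill = $75.48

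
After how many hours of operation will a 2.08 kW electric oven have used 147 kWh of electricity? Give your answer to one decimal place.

Hours = 147 kWh ÷ 2.08 kW = 70.7 h

70.7 h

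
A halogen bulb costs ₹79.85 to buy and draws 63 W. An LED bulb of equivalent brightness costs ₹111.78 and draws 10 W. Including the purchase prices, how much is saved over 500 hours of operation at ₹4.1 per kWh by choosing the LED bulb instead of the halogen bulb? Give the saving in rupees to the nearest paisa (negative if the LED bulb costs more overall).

halogen bulb: ₹79.85 + (63/1000) kW × 500 h × ₹4.1 = ₹79.85 + ₹129.15 = ₹209
LED bulb: ₹111.78 + (10/1000) kW × 500 h × ₹4.1 = ₹111.78 + ₹20.5 = ₹132.28
Saving = ₹209 − ₹132.28 = ₹76.72

₹76.72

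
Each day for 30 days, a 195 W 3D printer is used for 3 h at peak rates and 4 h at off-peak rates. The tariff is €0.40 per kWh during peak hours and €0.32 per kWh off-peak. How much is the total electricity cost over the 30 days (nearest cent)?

Peak energy = 0.195 kW × 3 h × 30 = 17.55 kWh
Off-peak energy = 0.195 kW × 4 h × 30 = 23.4 kWh
Cost = 17.55 × €0.40 + 23.4 × €0.32 = €7.02 + €7.488 = €14.51

€14.51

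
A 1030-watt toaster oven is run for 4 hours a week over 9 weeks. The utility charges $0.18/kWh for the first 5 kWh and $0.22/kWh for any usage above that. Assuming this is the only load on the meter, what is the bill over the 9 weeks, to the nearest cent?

Runtime = 4 h/week × 9 weeks = 36 h
Energy = 1.03 kW × 36 h = 37.08 kWh
Tier 1 (0–5 kWh): 5 × $0.18 = $0.9
Above 5 kWh: 32.08 × $0.22 = $7.0576
Bill = $7.96

$7.96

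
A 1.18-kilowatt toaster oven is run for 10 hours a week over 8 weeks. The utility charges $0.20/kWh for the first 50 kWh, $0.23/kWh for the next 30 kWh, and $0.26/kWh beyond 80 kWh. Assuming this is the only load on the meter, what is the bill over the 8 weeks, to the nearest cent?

$20.64

Runtime = 10 h/week × 8 weeks = 80 h
Energy = 1.18 kW × 80 h = 94.4 kWh
Tier 1 (0–50 kWh): 50 × $0.20 = $10
Tier 2 (50–80 kWh): 30 × $0.23 = $6.9
Above 80 kWh: 14.4 × $0.26 = $3.744
Bill = $20.64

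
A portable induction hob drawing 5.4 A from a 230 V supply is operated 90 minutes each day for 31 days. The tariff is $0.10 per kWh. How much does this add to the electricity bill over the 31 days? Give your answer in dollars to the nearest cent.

Power = 5.4 A × 230 V = 1242 W = 1.242 kW
Runtime = 90 min × 31 = 2790 min = 46.5 h
Energy = 1.242 kW × 46.5 h = 57.753 kWh
Cost = 57.753 kWh × $0.10/kWh = $5.78

$5.78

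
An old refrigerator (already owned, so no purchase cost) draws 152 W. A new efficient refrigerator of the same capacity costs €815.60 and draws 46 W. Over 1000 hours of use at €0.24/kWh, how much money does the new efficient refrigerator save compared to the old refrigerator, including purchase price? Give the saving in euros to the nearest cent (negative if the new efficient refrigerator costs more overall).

-€790.16

old refrigerator: €0.00 + (152/1000) kW × 1000 h × €0.24 = €0.00 + €36.48 = €36.48
new efficient refrigerator: €815.60 + (46/1000) kW × 1000 h × €0.24 = €815.60 + €11.04 = €826.64
Saving = €36.48 − €826.64 = −€790.16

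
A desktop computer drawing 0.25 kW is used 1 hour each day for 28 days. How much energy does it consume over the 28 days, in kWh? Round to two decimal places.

Runtime = 1 h/day × 28 days = 28 h
Energy = 0.25 kW × 28 h = 7 kWh

7.00 kWh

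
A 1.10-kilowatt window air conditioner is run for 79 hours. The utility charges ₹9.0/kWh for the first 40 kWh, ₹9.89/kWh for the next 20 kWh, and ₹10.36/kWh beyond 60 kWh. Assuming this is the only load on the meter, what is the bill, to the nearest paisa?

₹836.48

Energy = 1.1 kW × 79 h = 86.9 kWh
Tier 1 (0–40 kWh): 40 × ₹9.0 = ₹360
Tier 2 (40–60 kWh): 20 × ₹9.89 = ₹197.8
Above 60 kWh: 26.9 × ₹10.36 = ₹278.684
Bill = ₹836.48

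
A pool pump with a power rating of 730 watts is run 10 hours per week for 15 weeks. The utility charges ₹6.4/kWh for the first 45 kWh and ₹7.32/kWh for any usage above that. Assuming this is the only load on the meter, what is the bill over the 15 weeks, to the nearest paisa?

Runtime = 10 h/week × 15 weeks = 150 h
Energy = 0.73 kW × 150 h = 109.5 kWh
Tier 1 (0–45 kWh): 45 × ₹6.4 = ₹288
Above 45 kWh: 64.5 × ₹7.32 = ₹472.14
Bill = ₹760.14

₹760.14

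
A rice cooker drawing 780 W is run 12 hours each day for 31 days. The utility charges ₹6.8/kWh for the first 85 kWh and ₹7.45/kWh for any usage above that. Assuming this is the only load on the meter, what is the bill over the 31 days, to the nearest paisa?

₹2106.44

Runtime = 12 h/day × 31 days = 372 h
Energy = 0.78 kW × 372 h = 290.16 kWh
Tier 1 (0–85 kWh): 85 × ₹6.8 = ₹578
Above 85 kWh: 205.16 × ₹7.45 = ₹1528.442
Bill = ₹2106.44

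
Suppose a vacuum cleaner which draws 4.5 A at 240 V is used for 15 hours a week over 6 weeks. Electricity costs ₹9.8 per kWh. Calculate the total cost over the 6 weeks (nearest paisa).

₹952.56

Power = 4.5 A × 240 V = 1080 W = 1.08 kW
Runtime = 15 h/week × 6 weeks = 90 h
Energy = 1.08 kW × 90 h = 97.2 kWh
Cost = 97.2 kWh × ₹9.8/kWh = ₹952.56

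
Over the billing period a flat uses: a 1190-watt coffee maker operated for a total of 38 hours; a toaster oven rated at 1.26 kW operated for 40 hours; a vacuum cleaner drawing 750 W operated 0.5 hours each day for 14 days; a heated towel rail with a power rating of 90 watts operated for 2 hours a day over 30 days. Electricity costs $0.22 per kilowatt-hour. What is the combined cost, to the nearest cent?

coffee maker: 1.19 kW × 38 h = 45.22 kWh
toaster oven: 1.26 kW × 40 h = 50.4 kWh
vacuum cleaner: Runtime = 0.5 h/day × 14 days = 7 h
vacuum cleaner: 0.75 kW × 7 h = 5.25 kWh
heated towel rail: Runtime = 2 h/day × 30 days = 60 h
heated towel rail: 0.09 kW × 60 h = 5.4 kWh
Total energy = 106.27 kWh
Cost = 106.27 × $0.22 = $23.38

$23.38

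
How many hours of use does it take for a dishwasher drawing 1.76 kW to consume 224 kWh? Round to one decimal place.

Hours = 224 kWh ÷ 1.76 kW = 127.3 h

127.3 h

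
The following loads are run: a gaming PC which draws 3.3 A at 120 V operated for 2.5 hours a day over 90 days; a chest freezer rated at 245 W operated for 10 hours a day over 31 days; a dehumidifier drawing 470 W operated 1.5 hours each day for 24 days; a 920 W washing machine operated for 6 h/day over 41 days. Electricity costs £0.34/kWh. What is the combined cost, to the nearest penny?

gaming PC: Power = 3.3 A × 120 V = 396 W = 0.396 kW
gaming PC: Runtime = 2.5 h/day × 90 days = 225 h
gaming PC: 0.396 kW × 225 h = 89.1 kWh
chest freezer: Runtime = 10 h/day × 31 days = 310 h
chest freezer: 0.245 kW × 310 h = 75.95 kWh
dehumidifier: Runtime = 1.5 h/day × 24 days = 36 h
dehumidifier: 0.47 kW × 36 h = 16.92 kWh
washing machine: Runtime = 6 h/day × 41 days = 246 h
washing machine: 0.92 kW × 246 h = 226.32 kWh
Total energy = 408.29 kWh
Cost = 408.29 × £0.34 = £138.82

£138.82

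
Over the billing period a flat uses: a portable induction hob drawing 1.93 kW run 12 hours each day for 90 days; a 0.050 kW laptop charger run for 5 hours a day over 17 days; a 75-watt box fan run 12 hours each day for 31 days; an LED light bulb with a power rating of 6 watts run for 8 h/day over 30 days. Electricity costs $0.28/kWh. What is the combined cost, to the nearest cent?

$593.04

portable induction hob: Runtime = 12 h/day × 90 days = 1080 h
portable induction hob: 1.93 kW × 1080 h = 2084.4 kWh
laptop charger: Runtime = 5 h/day × 17 days = 85 h
laptop charger: 0.05 kW × 85 h = 4.25 kWh
box fan: Runtime = 12 h/day × 31 days = 372 h
box fan: 0.075 kW × 372 h = 27.9 kWh
LED light bulb: Runtime = 8 h/day × 30 days = 240 h
LED light bulb: 0.006 kW × 240 h = 1.44 kWh
Total energy = 2117.99 kWh
Cost = 2117.99 × $0.28 = $593.04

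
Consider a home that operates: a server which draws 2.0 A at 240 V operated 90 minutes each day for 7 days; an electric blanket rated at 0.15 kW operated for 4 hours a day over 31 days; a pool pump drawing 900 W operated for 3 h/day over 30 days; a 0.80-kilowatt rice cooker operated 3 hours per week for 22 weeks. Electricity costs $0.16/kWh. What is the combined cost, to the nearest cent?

server: Power = 2.0 A × 240 V = 480 W = 0.48 kW
server: Runtime = 90 min × 7 = 630 min = 10.5 h
server: 0.48 kW × 10.5 h = 5.04 kWh
electric blanket: Runtime = 4 h/day × 31 days = 124 h
electric blanket: 0.15 kW × 124 h = 18.6 kWh
pool pump: Runtime = 3 h/day × 30 days = 90 h
pool pump: 0.9 kW × 90 h = 81 kWh
rice cooker: Runtime = 3 h/week × 22 weeks = 66 h
rice cooker: 0.8 kW × 66 h = 52.8 kWh
Total energy = 157.44 kWh
Cost = 157.44 × $0.16 = $25.19

$25.19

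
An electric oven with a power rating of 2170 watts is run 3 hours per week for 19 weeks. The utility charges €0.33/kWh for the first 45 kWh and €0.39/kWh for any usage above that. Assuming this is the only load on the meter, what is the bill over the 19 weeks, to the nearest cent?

Runtime = 3 h/week × 19 weeks = 57 h
Energy = 2.17 kW × 57 h = 123.69 kWh
Tier 1 (0–45 kWh): 45 × €0.33 = €14.85
Above 45 kWh: 78.69 × €0.39 = €30.6891
Bill = €45.54

€45.54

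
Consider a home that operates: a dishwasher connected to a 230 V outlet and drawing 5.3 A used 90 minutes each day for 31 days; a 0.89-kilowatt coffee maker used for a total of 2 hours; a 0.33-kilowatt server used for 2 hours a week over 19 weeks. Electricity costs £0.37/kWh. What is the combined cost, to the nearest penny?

dishwasher: Power = 5.3 A × 230 V = 1219 W = 1.219 kW
dishwasher: Runtime = 90 min × 31 = 2790 min = 46.5 h
dishwasher: 1.219 kW × 46.5 h = 56.6835 kWh
coffee maker: 0.89 kW × 2 h = 1.78 kWh
server: Runtime = 2 h/week × 19 weeks = 38 h
server: 0.33 kW × 38 h = 12.54 kWh
Total energy = 71.0035 kWh
Cost = 71.0035 × £0.37 = £26.27

£26.27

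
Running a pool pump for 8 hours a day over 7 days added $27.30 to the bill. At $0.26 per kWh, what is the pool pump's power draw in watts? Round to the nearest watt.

1875 W

Energy = $27.30 ÷ $0.26/kWh = 105 kWh
Runtime = 8 h/day × 7 days = 56 h
Power = 105 kWh ÷ 56 h = 1.875 kW = 1875 W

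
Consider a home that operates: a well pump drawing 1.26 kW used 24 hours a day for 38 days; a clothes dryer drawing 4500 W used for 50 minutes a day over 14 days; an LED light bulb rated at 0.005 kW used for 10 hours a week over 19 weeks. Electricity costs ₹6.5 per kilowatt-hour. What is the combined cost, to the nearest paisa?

well pump: Runtime = 24 h × 38 = 912 h
well pump: 1.26 kW × 912 h = 1149.12 kWh
clothes dryer: Runtime = 50 min × 14 = 700 min = 11.666666… h
clothes dryer: 4.5 kW × 11.666666… h = 52.5 kWh
LED light bulb: Runtime = 10 h/week × 19 weeks = 190 h
LED light bulb: 0.005 kW × 190 h = 0.95 kWh
Total energy = 1202.57 kWh
Cost = 1202.57 × ₹6.5 = ₹7816.71

₹7816.71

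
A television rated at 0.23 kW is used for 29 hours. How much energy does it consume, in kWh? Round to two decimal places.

6.67 kWh

Energy = 0.23 kW × 29 h = 6.67 kWh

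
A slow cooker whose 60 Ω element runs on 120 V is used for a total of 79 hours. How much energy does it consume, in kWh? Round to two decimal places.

18.96 kWh

Power = V²/R = 120²/60 = 240 W = 0.24 kW
Energy = 0.24 kW × 79 h = 18.96 kWh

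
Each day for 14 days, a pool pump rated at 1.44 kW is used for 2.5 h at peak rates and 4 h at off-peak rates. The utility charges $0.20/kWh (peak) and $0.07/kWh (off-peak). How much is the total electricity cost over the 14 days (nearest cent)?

$15.72

Peak energy = 1.44 kW × 2.5 h × 14 = 50.4 kWh
Off-peak energy = 1.44 kW × 4 h × 14 = 80.64 kWh
Cost = 50.4 × $0.20 + 80.64 × $0.07 = $10.08 + $5.6448 = $15.72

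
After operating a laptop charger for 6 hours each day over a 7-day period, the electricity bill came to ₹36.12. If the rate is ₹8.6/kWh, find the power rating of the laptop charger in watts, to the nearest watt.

100 W

Energy = ₹36.12 ÷ ₹8.6/kWh = 4.2 kWh
Runtime = 6 h/day × 7 days = 42 h
Power = 4.2 kWh ÷ 42 h = 0.1 kW = 100 W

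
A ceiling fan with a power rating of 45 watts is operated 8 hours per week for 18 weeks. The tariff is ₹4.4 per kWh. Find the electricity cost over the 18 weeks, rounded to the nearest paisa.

Runtime = 8 h/week × 18 weeks = 144 h
Energy = 0.045 kW × 144 h = 6.48 kWh
Cost = 6.48 kWh × ₹4.4/kWh = ₹28.51

₹28.51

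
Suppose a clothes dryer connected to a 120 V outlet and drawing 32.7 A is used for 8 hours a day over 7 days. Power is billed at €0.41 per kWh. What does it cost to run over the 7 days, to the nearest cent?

€90.10

Power = 32.7 A × 120 V = 3924 W = 3.924 kW
Runtime = 8 h/day × 7 days = 56 h
Energy = 3.924 kW × 56 h = 219.744 kWh
Cost = 219.744 kWh × €0.41/kWh = €90.10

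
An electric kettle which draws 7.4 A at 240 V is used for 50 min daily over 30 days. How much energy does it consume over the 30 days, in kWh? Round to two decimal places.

44.40 kWh

Power = 7.4 A × 240 V = 1776 W = 1.776 kW
Runtime = 50 min × 30 = 1500 min = 25 h
Energy = 1.776 kW × 25 h = 44.4 kWh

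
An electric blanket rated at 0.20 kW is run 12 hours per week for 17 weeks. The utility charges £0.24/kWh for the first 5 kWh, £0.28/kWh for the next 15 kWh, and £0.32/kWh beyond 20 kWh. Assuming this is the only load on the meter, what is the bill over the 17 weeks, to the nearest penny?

Runtime = 12 h/week × 17 weeks = 204 h
Energy = 0.2 kW × 204 h = 40.8 kWh
Tier 1 (0–5 kWh): 5 × £0.24 = £1.2
Tier 2 (5–20 kWh): 15 × £0.28 = £4.2
Above 20 kWh: 20.8 × £0.32 = £6.656
Bill = £12.06

£12.06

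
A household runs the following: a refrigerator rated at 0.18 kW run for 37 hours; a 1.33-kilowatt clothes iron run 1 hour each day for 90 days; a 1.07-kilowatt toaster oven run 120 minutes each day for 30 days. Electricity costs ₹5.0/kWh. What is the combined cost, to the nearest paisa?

refrigerator: 0.18 kW × 37 h = 6.66 kWh
clothes iron: Runtime = 1 h/day × 90 days = 90 h
clothes iron: 1.33 kW × 90 h = 119.7 kWh
toaster oven: Runtime = 120 min × 30 = 3600 min = 60 h
toaster oven: 1.07 kW × 60 h = 64.2 kWh
Total energy = 190.56 kWh
Cost = 190.56 × ₹5.0 = ₹952.80

₹952.80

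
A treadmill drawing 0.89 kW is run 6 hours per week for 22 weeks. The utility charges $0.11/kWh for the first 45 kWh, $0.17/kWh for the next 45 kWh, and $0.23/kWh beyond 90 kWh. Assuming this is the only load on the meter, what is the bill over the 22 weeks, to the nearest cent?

Runtime = 6 h/week × 22 weeks = 132 h
Energy = 0.89 kW × 132 h = 117.48 kWh
Tier 1 (0–45 kWh): 45 × $0.11 = $4.95
Tier 2 (45–90 kWh): 45 × $0.17 = $7.65
Above 90 kWh: 27.48 × $0.23 = $6.3204
Bill = $18.92

$18.92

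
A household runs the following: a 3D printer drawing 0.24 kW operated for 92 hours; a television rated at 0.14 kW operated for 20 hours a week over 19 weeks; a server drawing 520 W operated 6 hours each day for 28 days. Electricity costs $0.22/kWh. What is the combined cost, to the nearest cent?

3D printer: 0.24 kW × 92 h = 22.08 kWh
television: Runtime = 20 h/week × 19 weeks = 380 h
television: 0.14 kW × 380 h = 53.2 kWh
server: Runtime = 6 h/day × 28 days = 168 h
server: 0.52 kW × 168 h = 87.36 kWh
Total energy = 162.64 kWh
Cost = 162.64 × $0.22 = $35.78

$35.78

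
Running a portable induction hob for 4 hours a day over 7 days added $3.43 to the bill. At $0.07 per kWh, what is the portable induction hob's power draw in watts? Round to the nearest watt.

1750 W

Energy = $3.43 ÷ $0.07/kWh = 49 kWh
Runtime = 4 h/day × 7 days = 28 h
Power = 49 kWh ÷ 28 h = 1.75 kW = 1750 W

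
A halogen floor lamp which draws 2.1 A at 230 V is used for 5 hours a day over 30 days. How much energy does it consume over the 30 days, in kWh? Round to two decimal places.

72.45 kWh

Power = 2.1 A × 230 V = 483 W = 0.483 kW
Runtime = 5 h/day × 30 days = 150 h
Energy = 0.483 kW × 150 h = 72.45 kWh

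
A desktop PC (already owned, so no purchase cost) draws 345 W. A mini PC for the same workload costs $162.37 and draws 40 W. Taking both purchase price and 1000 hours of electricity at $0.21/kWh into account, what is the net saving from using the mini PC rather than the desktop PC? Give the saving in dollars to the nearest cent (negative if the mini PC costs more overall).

desktop PC: $0.00 + (345/1000) kW × 1000 h × $0.21 = $0.00 + $72.45 = $72.45
mini PC: $162.37 + (40/1000) kW × 1000 h × $0.21 = $162.37 + $8.4 = $170.77
Saving = $72.45 − $170.77 = −$98.32

-$98.32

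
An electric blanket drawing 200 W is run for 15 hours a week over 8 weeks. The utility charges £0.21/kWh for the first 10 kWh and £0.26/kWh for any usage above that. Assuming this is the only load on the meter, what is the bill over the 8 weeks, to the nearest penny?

£5.74

Runtime = 15 h/week × 8 weeks = 120 h
Energy = 0.2 kW × 120 h = 24 kWh
Tier 1 (0–10 kWh): 10 × £0.21 = £2.1
Above 10 kWh: 14 × £0.26 = £3.64
Bill = £5.74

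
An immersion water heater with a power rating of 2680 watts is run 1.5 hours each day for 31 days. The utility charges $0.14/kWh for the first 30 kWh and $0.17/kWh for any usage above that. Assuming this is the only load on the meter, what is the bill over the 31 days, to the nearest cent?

Runtime = 1.5 h/day × 31 days = 46.5 h
Energy = 2.68 kW × 46.5 h = 124.62 kWh
Tier 1 (0–30 kWh): 30 × $0.14 = $4.2
Above 30 kWh: 94.62 × $0.17 = $16.0854
Bill = $20.29

$20.29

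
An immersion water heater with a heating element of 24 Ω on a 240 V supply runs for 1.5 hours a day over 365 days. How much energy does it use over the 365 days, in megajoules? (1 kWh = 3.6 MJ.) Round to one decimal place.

Power = V²/R = 240²/24 = 2400 W = 2.4 kW
Runtime = 1.5 h/day × 365 days = 547.5 h
Energy = 2.4 kW × 547.5 h = 1314 kWh
= 1314 × 3.6 MJ = 4730.4 MJ

4730.4 MJ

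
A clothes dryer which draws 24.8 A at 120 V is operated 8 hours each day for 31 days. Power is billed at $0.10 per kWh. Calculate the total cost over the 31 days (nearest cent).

Power = 24.8 A × 120 V = 2976 W = 2.976 kW
Runtime = 8 h/day × 31 days = 248 h
Energy = 2.976 kW × 248 h = 738.048 kWh
Cost = 738.048 kWh × $0.10/kWh = $73.80

$73.80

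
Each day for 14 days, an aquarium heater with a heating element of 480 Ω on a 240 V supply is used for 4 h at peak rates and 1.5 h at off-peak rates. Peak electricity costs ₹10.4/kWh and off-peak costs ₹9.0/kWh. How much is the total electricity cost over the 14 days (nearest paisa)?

₹92.57

Power = V²/R = 240²/480 = 120 W = 0.12 kW
Peak energy = 0.12 kW × 4 h × 14 = 6.72 kWh
Off-peak energy = 0.12 kW × 1.5 h × 14 = 2.52 kWh
Cost = 6.72 × ₹10.4 + 2.52 × ₹9.0 = ₹69.888 + ₹22.68 = ₹92.57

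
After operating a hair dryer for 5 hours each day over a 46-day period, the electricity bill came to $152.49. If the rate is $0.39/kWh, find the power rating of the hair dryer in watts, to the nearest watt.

1700 W

Energy = $152.49 ÷ $0.39/kWh = 391 kWh
Runtime = 5 h/day × 46 days = 230 h
Power = 391 kWh ÷ 230 h = 1.7 kW = 1700 W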